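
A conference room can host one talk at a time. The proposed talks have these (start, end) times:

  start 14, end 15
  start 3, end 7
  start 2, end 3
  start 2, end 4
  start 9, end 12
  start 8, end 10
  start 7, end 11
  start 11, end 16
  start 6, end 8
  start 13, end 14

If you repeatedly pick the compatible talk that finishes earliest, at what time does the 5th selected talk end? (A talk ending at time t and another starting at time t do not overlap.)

Greedy by earliest finish: after sorting by end time, pick each interval compatible with the last pick.
By end time: (2,3), (2,4), (3,7), (6,8), (8,10), (7,11), (9,12), (13,14), (14,15), (11,16).
Pick (2,3); next start ≥ 3 → (3,7); next start ≥ 7 → (8,10); next start ≥ 10 → (13,14); next start ≥ 14 → (14,15).
Selected: (2,3) (3,7) (8,10) (13,14) (14,15)

15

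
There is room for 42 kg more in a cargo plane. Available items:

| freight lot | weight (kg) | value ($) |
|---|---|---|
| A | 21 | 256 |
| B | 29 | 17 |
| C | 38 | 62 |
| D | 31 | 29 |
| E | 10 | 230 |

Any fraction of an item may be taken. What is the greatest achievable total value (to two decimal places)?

Ratios (sorted): E 23.00, A 12.19, C 1.63, D 0.94, B 0.59
take E (10 @ 230); take A (21 @ 256); take 11/38 of C → 17.95. Capacity used 42/42.
Total value = 503.95

503.95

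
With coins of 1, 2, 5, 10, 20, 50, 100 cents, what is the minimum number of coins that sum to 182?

Use the largest denomination that fits, subtract, and repeat.
182 − 1×100→82 − 1×50→32 − 1×20→12 − 1×10→2 − 1×2→0
Total coins = 1 + 1 + 1 + 1 + 1 = 5

5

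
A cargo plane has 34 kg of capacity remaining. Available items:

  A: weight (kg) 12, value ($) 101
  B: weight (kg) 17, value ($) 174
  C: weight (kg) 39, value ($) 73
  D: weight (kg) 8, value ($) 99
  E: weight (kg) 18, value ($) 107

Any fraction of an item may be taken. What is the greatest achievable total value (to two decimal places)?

348.75

Sort by value per unit weight and fill in that order.
Ratios (sorted): D 12.38, B 10.24, A 8.42, E 5.94, C 1.87
take D (8 @ 99); take B (17 @ 174); take 9/12 of A → 75.75. Capacity used 34/34.
Total value = 348.75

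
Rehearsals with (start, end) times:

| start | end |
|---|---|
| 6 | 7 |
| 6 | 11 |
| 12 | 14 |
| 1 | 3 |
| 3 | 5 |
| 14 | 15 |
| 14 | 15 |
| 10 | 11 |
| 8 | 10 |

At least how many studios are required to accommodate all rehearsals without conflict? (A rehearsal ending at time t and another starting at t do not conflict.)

The answer is the maximum number of intervals overlapping at any instant.
starts: [1, 3, 6, 6, 8, 10, 12, 14, 14]
ends:   [3, 5, 7, 10, 11, 11, 14, 15, 15]
s1→1 e3→0 s3→1 e5→0 s6→1 s6→2  — peak 2.

2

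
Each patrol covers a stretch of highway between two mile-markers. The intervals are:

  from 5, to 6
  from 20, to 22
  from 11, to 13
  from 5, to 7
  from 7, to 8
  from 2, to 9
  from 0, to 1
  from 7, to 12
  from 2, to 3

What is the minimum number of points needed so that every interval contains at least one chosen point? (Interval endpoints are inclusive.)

By right end: [0,1]  [2,3]  [5,6]  [5,7]  [7,8]  [2,9]  [7,12]  [11,13]  [20,22]
[0,1] uncovered → point at 1; [2,3] uncovered → point at 3; [5,6] uncovered → point at 6; [7,8] uncovered → point at 8; [11,13] uncovered → point at 13; [20,22] uncovered → point at 22.
Points: 1, 3, 6, 8, 13, 22 (6 total).

6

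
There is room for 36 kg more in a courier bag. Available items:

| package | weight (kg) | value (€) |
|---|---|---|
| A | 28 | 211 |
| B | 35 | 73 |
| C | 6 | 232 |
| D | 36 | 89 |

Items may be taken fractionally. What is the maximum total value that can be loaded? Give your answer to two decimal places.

Ratios (sorted): C 38.67, A 7.54, D 2.47, B 2.09
take C (6 @ 232); take A (28 @ 211); take 2/36 of D → 4.94. Capacity used 36/36.
Total value = 447.94

447.94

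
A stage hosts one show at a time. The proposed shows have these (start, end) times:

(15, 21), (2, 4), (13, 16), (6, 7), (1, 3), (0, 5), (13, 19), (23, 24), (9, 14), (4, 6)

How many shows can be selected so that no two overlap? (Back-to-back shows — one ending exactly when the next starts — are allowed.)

Greedy by earliest finish: after sorting by end time, pick each interval compatible with the last pick.
By end time: (1,3), (2,4), (0,5), (4,6), (6,7), (9,14), (13,16), (13,19), (15,21), (23,24).
Pick (1,3); next start ≥ 3 → (4,6); next start ≥ 6 → (6,7); next start ≥ 7 → (9,14); next start ≥ 14 → (15,21); next start ≥ 21 → (23,24).
Selected 6 shows.

6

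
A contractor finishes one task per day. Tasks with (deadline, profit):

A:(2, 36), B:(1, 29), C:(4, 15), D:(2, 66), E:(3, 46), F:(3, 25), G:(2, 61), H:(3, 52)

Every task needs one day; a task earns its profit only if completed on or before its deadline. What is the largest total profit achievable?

194

Sort by profit descending; place each in the latest free slot ≤ its deadline.
Profit order: D=66 G=61 H=52 E=46 A=36 B=29 F=25 C=15
Assign: D→slot 2, G→slot 1, H→slot 3, E skipped, A skipped, B skipped, F skipped, C→slot 4.
Slots: [1:G] [2:D] [3:H] [4:C]
Profit = 61 + 66 + 52 + 15 = 194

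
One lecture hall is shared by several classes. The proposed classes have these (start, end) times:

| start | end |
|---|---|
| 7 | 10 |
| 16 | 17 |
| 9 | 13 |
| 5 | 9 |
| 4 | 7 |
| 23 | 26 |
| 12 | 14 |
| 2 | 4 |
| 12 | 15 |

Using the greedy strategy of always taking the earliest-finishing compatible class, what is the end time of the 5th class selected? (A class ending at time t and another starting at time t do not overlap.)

Sorted by end: (2,4)  (4,7)  (5,9)  (7,10)  (9,13)  (12,14)  (12,15)  (16,17)  (23,26)
take (2,4); take (4,7); take (7,10); take (12,14); skip (12,15); take (16,17); take (23,26).
Selected: (2,4) (4,7) (7,10) (12,14) (16,17) (23,26)

17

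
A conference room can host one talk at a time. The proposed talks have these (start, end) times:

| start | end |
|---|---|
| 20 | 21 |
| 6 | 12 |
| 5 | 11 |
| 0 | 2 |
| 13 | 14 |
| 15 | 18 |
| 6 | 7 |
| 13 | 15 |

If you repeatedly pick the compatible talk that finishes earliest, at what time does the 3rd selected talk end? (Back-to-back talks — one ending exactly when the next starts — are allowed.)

Sorted by end: (0,2)  (6,7)  (5,11)  (6,12)  (13,14)  (13,15)  (15,18)  (20,21)
take (0,2); take (6,7); take (13,14); take (15,18); take (20,21).
Selected: (0,2) (6,7) (13,14) (15,18) (20,21)

14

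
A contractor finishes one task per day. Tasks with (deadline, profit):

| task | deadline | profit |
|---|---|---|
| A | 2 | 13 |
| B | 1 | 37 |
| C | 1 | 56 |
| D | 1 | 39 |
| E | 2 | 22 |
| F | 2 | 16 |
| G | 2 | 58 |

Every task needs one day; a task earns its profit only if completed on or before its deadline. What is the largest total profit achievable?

Take jobs in profit order; each goes to the latest open slot no later than its deadline.
By profit: G(d2,58), C(d1,56), D(d1,39), B(d1,37), E(d2,22), F(d2,16), A(d2,13)
G→slot 2; C→slot 1; D skipped; B skipped; E skipped; F skipped; A skipped.
Profit = 56 + 58 = 114

114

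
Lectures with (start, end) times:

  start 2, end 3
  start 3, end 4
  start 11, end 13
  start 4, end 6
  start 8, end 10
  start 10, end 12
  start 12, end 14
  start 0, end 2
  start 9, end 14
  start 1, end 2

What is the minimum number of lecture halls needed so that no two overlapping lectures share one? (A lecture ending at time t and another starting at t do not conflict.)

3

Events (time:±→running): 0:+→1 1:+→2 2:-→1 2:-→0 2:+→1 3:-→0 3:+→1 4:-→0 4:+→1 6:-→0 8:+→1 9:+→2 10:-→1 10:+→2 11:+→3 … peak 3.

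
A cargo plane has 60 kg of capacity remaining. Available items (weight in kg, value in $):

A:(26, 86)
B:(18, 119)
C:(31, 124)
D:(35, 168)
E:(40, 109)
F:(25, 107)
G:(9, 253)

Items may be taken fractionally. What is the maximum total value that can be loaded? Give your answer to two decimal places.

530.40

Order: G (253/9=28.11) > B (119/18=6.61) > D (168/35=4.80) > F (107/25=4.28) > C (124/31=4.00) > A (86/26=3.31) > E (109/40=2.73)
Fill: take G (9 @ 253) → take B (18 @ 119) → take 33/35 of D → 158.40; 60/60 used.
Total value = 530.40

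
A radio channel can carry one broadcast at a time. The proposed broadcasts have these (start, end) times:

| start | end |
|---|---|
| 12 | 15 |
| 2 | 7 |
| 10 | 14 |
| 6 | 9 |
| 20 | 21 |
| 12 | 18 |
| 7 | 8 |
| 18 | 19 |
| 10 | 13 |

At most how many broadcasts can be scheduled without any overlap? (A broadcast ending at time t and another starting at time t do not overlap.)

5

Sorted by end: (2,7)  (7,8)  (6,9)  (10,13)  (10,14)  (12,15)  (12,18)  (18,19)  (20,21)
take (2,7); take (7,8); take (10,13); skip (10,14); take (18,19); take (20,21).
Selected 5 broadcasts.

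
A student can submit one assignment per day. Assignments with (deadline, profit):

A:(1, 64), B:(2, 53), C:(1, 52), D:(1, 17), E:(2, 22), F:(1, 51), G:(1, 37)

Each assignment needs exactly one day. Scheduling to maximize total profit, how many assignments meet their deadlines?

2

Take jobs in profit order; each goes to the latest open slot no later than its deadline.
Profit order: A=64 B=53 C=52 F=51 G=37 E=22 D=17
Assign: A→slot 1, B→slot 2, C skipped, F skipped, G skipped, E skipped, D skipped.
Slots: [1:A] [2:B]
2 of 7 scheduled.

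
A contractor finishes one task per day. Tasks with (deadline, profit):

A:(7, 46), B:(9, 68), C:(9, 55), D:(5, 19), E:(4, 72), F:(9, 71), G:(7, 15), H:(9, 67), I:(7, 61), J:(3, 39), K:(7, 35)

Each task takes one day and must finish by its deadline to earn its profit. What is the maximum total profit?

514

Sort by profit descending; place each in the latest free slot ≤ its deadline.
Profit order: E=72 F=71 B=68 H=67 I=61 C=55 A=46 J=39 K=35 D=19 G=15
Assign: E→slot 4, F→slot 9, B→slot 8, H→slot 7, I→slot 6, C→slot 5, A→slot 3, J→slot 2, K→slot 1, D skipped, G skipped.
Slots: [1:K] [2:J] [3:A] [4:E] [5:C] [6:I] [7:H] [8:B] [9:F]
Profit = 35 + 39 + 46 + 72 + 55 + 61 + 67 + 68 + 71 = 514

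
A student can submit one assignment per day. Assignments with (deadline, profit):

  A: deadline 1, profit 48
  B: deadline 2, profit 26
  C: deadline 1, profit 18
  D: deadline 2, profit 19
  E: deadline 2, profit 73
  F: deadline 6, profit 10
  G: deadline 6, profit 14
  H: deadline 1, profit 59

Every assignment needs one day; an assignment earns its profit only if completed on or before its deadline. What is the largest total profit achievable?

156

Profit order: E=73 H=59 A=48 B=26 D=19 C=18 G=14 F=10
Assign: E→slot 2, H→slot 1, A skipped, B skipped, D skipped, C skipped, G→slot 6, F→slot 5.
Slots: [1:H] [2:E] [5:F] [6:G]
Profit = 59 + 73 + 10 + 14 = 156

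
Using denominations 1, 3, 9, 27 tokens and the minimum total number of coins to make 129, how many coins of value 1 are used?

0

Use the largest denomination that fits, subtract, and repeat.
129 = 4×27 + 2×9 + 1×3
Count of 1: 0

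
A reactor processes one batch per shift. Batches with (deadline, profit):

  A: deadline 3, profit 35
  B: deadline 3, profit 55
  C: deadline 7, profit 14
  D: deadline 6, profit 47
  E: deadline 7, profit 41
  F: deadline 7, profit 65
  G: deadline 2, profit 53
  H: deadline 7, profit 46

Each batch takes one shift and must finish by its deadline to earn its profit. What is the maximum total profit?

Profit order: F=65 B=55 G=53 D=47 H=46 E=41 A=35 C=14
Assign: F→slot 7, B→slot 3, G→slot 2, D→slot 6, H→slot 5, E→slot 4, A→slot 1, C skipped.
Slots: [1:A] [2:G] [3:B] [4:E] [5:H] [6:D] [7:F]
Profit = 35 + 53 + 55 + 41 + 46 + 47 + 65 = 342

342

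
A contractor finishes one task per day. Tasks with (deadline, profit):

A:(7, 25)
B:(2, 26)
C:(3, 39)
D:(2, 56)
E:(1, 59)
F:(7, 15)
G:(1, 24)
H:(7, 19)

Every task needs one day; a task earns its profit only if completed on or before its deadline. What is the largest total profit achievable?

By profit: E(d1,59), D(d2,56), C(d3,39), B(d2,26), A(d7,25), G(d1,24), H(d7,19), F(d7,15)
E→slot 1; D→slot 2; C→slot 3; B skipped; A→slot 7; G skipped; H→slot 6; F→slot 5.
Profit = 59 + 56 + 39 + 15 + 19 + 25 = 213

213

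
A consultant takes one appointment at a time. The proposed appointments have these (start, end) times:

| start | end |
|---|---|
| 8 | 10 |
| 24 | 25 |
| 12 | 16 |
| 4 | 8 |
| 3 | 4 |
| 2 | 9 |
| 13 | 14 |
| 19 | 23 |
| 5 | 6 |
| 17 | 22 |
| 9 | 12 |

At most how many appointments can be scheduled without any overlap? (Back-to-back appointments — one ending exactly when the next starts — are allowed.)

By end time: (3,4), (5,6), (4,8), (2,9), (8,10), (9,12), (13,14), (12,16), (17,22), (19,23), (24,25).
Pick (3,4); next start ≥ 4 → (5,6); next start ≥ 6 → (8,10); next start ≥ 10 → (13,14); next start ≥ 14 → (17,22); next start ≥ 22 → (24,25).
Selected 6 appointments.

6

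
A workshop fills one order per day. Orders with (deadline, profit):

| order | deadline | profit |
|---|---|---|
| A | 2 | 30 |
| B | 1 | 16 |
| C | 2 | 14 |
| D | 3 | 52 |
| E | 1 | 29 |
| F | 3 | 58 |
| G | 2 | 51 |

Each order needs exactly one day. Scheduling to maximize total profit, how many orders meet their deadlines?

By profit: F(d3,58), D(d3,52), G(d2,51), A(d2,30), E(d1,29), B(d1,16), C(d2,14)
F→slot 3; D→slot 2; G→slot 1; A skipped; E skipped; B skipped; C skipped.
3 of 7 scheduled.

3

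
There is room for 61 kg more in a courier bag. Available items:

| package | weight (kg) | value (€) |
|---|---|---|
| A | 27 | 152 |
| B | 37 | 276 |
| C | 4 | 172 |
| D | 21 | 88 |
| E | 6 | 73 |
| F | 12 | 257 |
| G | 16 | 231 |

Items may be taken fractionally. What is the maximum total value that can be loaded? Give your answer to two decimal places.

904.57

Order: C (172/4=43.00) > F (257/12=21.42) > G (231/16=14.44) > E (73/6=12.17) > B (276/37=7.46) > A (152/27=5.63) > D (88/21=4.19)
Fill: take C (4 @ 172) → take F (12 @ 257) → take G (16 @ 231) → take E (6 @ 73) → take 23/37 of B → 171.57; 61/61 used.
Total value = 904.57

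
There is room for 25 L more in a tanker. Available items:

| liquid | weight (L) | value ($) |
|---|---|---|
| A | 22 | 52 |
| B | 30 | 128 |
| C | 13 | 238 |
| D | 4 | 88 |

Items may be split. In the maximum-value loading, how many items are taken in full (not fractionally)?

2

Sort by value per unit weight and fill in that order.
Ratios (sorted): D 22.00, C 18.31, B 4.27, A 2.36
take D (4 @ 88); take C (13 @ 238); take 8/30 of B → 34.13. Capacity used 25/25.
2 item(s) taken whole; one partial (take 8/30 of B).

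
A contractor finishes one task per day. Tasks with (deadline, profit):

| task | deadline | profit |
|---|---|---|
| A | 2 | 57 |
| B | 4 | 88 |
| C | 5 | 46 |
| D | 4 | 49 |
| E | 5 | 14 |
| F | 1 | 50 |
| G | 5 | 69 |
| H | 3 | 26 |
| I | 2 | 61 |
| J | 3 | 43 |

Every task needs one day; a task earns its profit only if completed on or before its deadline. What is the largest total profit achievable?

324

By profit: B(d4,88), G(d5,69), I(d2,61), A(d2,57), F(d1,50), D(d4,49), C(d5,46), J(d3,43), H(d3,26), E(d5,14)
B→slot 4; G→slot 5; I→slot 2; A→slot 1; F skipped; D→slot 3; C skipped; J skipped; H skipped; E skipped.
Profit = 57 + 61 + 49 + 88 + 69 = 324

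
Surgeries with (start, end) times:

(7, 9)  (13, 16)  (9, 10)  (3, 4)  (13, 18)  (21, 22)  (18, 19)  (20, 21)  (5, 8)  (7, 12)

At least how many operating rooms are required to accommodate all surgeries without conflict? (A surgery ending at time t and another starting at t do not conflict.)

The answer is the maximum number of intervals overlapping at any instant.
starts: [3, 5, 7, 7, 9, 13, 13, 18, 20, 21]
ends:   [4, 8, 9, 10, 12, 16, 18, 19, 21, 22]
s3→1 e4→0 s5→1 s7→2 s7→3  — peak 3.

3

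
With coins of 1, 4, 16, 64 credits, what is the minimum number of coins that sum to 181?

7

181 − 2×64→53 − 3×16→5 − 1×4→1 − 1×1→0
Total coins = 2 + 3 + 1 + 1 = 7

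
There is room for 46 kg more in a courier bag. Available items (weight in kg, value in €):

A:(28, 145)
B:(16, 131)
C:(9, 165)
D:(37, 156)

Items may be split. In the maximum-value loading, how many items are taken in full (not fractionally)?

2

Order: C (165/9=18.33) > B (131/16=8.19) > A (145/28=5.18) > D (156/37=4.22)
Fill: take C (9 @ 165) → take B (16 @ 131) → take 21/28 of A → 108.75; 46/46 used.
2 item(s) taken whole; one partial (take 21/28 of A).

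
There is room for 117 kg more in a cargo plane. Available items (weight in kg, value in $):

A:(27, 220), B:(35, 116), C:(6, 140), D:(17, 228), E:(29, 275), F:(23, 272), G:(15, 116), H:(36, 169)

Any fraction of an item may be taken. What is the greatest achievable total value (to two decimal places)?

1251.00

Greedy by value/weight ratio, highest first.
Ratios (sorted): C 23.33, D 13.41, F 11.83, E 9.48, A 8.15, G 7.73, H 4.69, B 3.31
take C (6 @ 140); take D (17 @ 228); take F (23 @ 272); take E (29 @ 275); take A (27 @ 220); take G (15 @ 116). Capacity used 117/117.
Total value = 1251.00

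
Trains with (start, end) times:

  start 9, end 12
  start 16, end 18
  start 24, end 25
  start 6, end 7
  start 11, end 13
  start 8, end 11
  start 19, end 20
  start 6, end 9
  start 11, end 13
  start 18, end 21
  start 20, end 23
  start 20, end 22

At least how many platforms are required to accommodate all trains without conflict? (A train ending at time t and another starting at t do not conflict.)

Count concurrent intervals with a sweep; the peak is the room count.
Events (time:±→running): 6:+→1 6:+→2 7:-→1 8:+→2 9:-→1 9:+→2 11:-→1 11:+→2 11:+→3 … peak 3.

3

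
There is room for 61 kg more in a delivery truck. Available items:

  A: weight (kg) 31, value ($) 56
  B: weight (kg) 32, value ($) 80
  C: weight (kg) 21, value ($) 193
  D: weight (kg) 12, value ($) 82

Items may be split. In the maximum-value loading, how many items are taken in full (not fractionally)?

2

Order: C (193/21=9.19) > D (82/12=6.83) > B (80/32=2.50) > A (56/31=1.81)
Fill: take C (21 @ 193) → take D (12 @ 82) → take 28/32 of B → 70.00; 61/61 used.
2 item(s) taken whole; one partial (take 28/32 of B).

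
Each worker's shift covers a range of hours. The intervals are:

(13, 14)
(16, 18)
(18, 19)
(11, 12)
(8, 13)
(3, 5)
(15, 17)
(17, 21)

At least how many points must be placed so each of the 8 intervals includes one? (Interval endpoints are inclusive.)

By right end: [3,5]  [11,12]  [8,13]  [13,14]  [15,17]  [16,18]  [18,19]  [17,21]
[3,5] uncovered → point at 5; [11,12] uncovered → point at 12; [13,14] uncovered → point at 14; [15,17] uncovered → point at 17; [18,19] uncovered → point at 19.
Points: 5, 12, 14, 17, 19 (5 total).

5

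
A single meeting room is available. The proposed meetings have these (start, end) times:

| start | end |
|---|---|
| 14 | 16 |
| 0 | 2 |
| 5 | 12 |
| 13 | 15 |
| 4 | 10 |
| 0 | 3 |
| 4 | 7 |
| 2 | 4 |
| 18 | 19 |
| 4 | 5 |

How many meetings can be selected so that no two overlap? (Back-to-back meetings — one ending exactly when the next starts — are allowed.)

6

Sort by end time and greedily take each interval whose start is ≥ the last chosen end.
By end time: (0,2), (0,3), (2,4), (4,5), (4,7), (4,10), (5,12), (13,15), (14,16), (18,19).
Pick (0,2); next start ≥ 2 → (2,4); next start ≥ 4 → (4,5); next start ≥ 5 → (5,12); next start ≥ 12 → (13,15); next start ≥ 15 → (18,19).
Selected 6 meetings.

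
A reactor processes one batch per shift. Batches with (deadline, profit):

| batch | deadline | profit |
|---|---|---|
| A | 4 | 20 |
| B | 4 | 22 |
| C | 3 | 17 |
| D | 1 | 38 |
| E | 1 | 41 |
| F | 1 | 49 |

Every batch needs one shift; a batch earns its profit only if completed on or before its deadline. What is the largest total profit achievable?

Profit order: F=49 E=41 D=38 B=22 A=20 C=17
Assign: F→slot 1, E skipped, D skipped, B→slot 4, A→slot 3, C→slot 2.
Slots: [1:F] [2:C] [3:A] [4:B]
Profit = 49 + 17 + 20 + 22 = 108

108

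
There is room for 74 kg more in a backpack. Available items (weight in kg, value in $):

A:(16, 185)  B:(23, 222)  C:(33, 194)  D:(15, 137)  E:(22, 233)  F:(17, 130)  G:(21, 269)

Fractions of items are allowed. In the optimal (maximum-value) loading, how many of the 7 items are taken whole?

Greedy by value/weight ratio, highest first.
Order: G (269/21=12.81) > A (185/16=11.56) > E (233/22=10.59) > B (222/23=9.65) > D (137/15=9.13) > F (130/17=7.65) > C (194/33=5.88)
Fill: take G (21 @ 269) → take A (16 @ 185) → take E (22 @ 233) → take 15/23 of B → 144.78; 74/74 used.
3 item(s) taken whole; one partial (take 15/23 of B).

3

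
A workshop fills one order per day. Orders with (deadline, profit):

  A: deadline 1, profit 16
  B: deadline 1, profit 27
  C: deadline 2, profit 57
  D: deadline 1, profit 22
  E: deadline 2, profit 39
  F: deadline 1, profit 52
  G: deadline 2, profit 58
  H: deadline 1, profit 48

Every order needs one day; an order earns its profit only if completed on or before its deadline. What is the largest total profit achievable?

115

Take jobs in profit order; each goes to the latest open slot no later than its deadline.
Profit order: G=58 C=57 F=52 H=48 E=39 B=27 D=22 A=16
Assign: G→slot 2, C→slot 1, F skipped, H skipped, E skipped, B skipped, D skipped, A skipped.
Slots: [1:C] [2:G]
Profit = 57 + 58 = 115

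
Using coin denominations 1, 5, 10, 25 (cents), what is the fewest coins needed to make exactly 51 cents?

3

Greedy: take as many of the largest coin as possible, then repeat with the remainder.
51 − 2×25→1 − 1×1→0
Total coins = 2 + 1 = 3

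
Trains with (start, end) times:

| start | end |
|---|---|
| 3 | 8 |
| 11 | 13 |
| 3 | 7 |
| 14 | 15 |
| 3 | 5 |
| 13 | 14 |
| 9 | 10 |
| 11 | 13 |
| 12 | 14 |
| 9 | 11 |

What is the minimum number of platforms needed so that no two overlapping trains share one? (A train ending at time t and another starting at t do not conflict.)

The answer is the maximum number of intervals overlapping at any instant.
starts: [3, 3, 3, 9, 9, 11, 11, 12, 13, 14]
ends:   [5, 7, 8, 10, 11, 13, 13, 14, 14, 15]
s3→1 s3→2 s3→3  — peak 3.

3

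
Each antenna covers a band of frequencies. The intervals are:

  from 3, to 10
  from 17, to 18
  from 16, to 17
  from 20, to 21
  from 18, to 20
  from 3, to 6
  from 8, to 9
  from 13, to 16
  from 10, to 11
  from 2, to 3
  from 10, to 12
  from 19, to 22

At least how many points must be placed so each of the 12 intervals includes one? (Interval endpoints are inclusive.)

6

Sort by right endpoint; whenever an interval is uncovered, place a point at its right end.
By right end: [2,3]  [3,6]  [8,9]  [3,10]  [10,11]  [10,12]  [13,16]  [16,17]  [17,18]  [18,20]  [20,21]  [19,22]
[2,3] uncovered → point at 3; [8,9] uncovered → point at 9; [10,11] uncovered → point at 11; [13,16] uncovered → point at 16; [17,18] uncovered → point at 18; [20,21] uncovered → point at 21.
Points: 3, 9, 11, 16, 18, 21 (6 total).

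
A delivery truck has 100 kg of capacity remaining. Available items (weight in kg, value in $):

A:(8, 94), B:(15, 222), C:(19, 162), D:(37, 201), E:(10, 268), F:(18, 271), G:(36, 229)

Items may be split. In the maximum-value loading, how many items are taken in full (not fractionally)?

Greedy by value/weight ratio, highest first.
Ratios (sorted): E 26.80, F 15.06, B 14.80, A 11.75, C 8.53, G 6.36, D 5.43
take E (10 @ 268); take F (18 @ 271); take B (15 @ 222); take A (8 @ 94); take C (19 @ 162); take 30/36 of G → 190.83. Capacity used 100/100.
5 item(s) taken whole; one partial (take 30/36 of G).

5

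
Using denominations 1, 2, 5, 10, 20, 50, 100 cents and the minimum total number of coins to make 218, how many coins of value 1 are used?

1

Use the largest denomination that fits, subtract, and repeat.
218 = 2×100 + 1×10 + 1×5 + 1×2 + 1×1
Count of 1: 1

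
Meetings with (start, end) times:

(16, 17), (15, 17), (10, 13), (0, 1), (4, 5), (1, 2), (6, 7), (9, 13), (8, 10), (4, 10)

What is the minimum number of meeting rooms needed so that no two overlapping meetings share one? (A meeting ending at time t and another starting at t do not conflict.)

3

Events (time:±→running): 0:+→1 1:-→0 1:+→1 2:-→0 4:+→1 4:+→2 5:-→1 6:+→2 7:-→1 8:+→2 9:+→3 … peak 3.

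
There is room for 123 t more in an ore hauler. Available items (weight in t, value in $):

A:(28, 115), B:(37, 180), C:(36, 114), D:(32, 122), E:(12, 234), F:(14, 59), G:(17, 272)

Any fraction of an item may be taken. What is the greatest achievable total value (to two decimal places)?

Order: E (234/12=19.50) > G (272/17=16.00) > B (180/37=4.86) > F (59/14=4.21) > A (115/28=4.11) > D (122/32=3.81) > C (114/36=3.17)
Fill: take E (12 @ 234) → take G (17 @ 272) → take B (37 @ 180) → take F (14 @ 59) → take A (28 @ 115) → take 15/32 of D → 57.19; 123/123 used.
Total value = 917.19

917.19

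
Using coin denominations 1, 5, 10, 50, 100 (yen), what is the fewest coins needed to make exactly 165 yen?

165 = 1×100 + 1×50 + 1×10 + 1×5
Total coins = 1 + 1 + 1 + 1 = 4

4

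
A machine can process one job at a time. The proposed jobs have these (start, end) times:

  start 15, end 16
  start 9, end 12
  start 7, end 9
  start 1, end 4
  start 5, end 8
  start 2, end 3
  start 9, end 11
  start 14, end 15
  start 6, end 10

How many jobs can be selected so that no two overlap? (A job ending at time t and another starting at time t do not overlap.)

5

Order by finish time; keep every interval that doesn't clash with the previous kept one.
By end time: (2,3), (1,4), (5,8), (7,9), (6,10), (9,11), (9,12), (14,15), (15,16).
Pick (2,3); next start ≥ 3 → (5,8); next start ≥ 8 → (9,11); next start ≥ 11 → (14,15); next start ≥ 15 → (15,16).
Selected 5 jobs.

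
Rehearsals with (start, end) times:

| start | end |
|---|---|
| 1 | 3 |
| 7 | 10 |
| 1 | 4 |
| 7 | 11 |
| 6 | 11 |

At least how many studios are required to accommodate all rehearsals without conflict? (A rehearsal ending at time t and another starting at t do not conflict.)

The answer is the maximum number of intervals overlapping at any instant.
Events (time:±→running): 1:+→1 1:+→2 3:-→1 4:-→0 6:+→1 7:+→2 7:+→3 … peak 3.

3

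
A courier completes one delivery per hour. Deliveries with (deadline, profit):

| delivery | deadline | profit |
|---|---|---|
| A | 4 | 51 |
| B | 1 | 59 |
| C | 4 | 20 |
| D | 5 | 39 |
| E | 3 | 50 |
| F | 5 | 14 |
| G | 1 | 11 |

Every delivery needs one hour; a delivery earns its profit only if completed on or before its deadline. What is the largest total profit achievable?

219

Take jobs in profit order; each goes to the latest open slot no later than its deadline.
Profit order: B=59 A=51 E=50 D=39 C=20 F=14 G=11
Assign: B→slot 1, A→slot 4, E→slot 3, D→slot 5, C→slot 2, F skipped, G skipped.
Slots: [1:B] [2:C] [3:E] [4:A] [5:D]
Profit = 59 + 20 + 50 + 51 + 39 = 219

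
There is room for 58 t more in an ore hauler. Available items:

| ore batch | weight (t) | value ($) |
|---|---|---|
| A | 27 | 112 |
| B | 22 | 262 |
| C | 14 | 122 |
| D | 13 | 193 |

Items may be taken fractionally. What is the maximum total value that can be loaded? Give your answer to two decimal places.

614.33

Ratios (sorted): D 14.85, B 11.91, C 8.71, A 4.15
take D (13 @ 193); take B (22 @ 262); take C (14 @ 122); take 9/27 of A → 37.33. Capacity used 58/58.
Total value = 614.33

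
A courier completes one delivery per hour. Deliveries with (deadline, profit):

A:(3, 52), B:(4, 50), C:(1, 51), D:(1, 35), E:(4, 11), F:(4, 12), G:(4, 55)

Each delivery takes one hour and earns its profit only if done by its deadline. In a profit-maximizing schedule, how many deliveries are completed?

4

Take jobs in profit order; each goes to the latest open slot no later than its deadline.
By profit: G(d4,55), A(d3,52), C(d1,51), B(d4,50), D(d1,35), F(d4,12), E(d4,11)
G→slot 4; A→slot 3; C→slot 1; B→slot 2; D skipped; F skipped; E skipped.
4 of 7 scheduled.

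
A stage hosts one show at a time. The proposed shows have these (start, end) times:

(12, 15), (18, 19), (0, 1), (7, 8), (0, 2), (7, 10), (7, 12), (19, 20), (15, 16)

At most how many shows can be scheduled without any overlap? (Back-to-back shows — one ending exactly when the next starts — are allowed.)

By end time: (0,1), (0,2), (7,8), (7,10), (7,12), (12,15), (15,16), (18,19), (19,20).
Pick (0,1); next start ≥ 1 → (7,8); next start ≥ 8 → (12,15); next start ≥ 15 → (15,16); next start ≥ 16 → (18,19); next start ≥ 19 → (19,20).
Selected 6 shows.

6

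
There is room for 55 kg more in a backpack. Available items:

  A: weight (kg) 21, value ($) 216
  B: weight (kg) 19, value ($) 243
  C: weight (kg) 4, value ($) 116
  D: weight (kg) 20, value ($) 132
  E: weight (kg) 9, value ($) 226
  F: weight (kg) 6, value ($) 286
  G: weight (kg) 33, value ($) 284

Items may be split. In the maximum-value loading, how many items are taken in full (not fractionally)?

4

Ratios (sorted): F 47.67, C 29.00, E 25.11, B 12.79, A 10.29, G 8.61, D 6.60
take F (6 @ 286); take C (4 @ 116); take E (9 @ 226); take B (19 @ 243); take 17/21 of A → 174.86. Capacity used 55/55.
4 item(s) taken whole; one partial (take 17/21 of A).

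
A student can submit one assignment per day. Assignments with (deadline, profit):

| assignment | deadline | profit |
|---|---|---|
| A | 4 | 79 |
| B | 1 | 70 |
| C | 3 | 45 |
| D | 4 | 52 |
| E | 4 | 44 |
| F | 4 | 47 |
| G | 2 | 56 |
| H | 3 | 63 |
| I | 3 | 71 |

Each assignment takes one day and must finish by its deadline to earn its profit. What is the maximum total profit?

283

Profit order: A=79 I=71 B=70 H=63 G=56 D=52 F=47 C=45 E=44
Assign: A→slot 4, I→slot 3, B→slot 1, H→slot 2, G skipped, D skipped, F skipped, C skipped, E skipped.
Slots: [1:B] [2:H] [3:I] [4:A]
Profit = 70 + 63 + 71 + 79 = 283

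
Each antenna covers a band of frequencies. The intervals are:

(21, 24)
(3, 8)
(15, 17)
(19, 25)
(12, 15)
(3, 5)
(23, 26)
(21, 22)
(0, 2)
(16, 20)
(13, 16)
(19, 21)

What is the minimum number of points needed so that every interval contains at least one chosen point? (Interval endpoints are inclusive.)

By right end: [0,2]  [3,5]  [3,8]  [12,15]  [13,16]  [15,17]  [16,20]  [19,21]  [21,22]  [21,24]  [19,25]  [23,26]
[0,2] uncovered → point at 2; [3,5] uncovered → point at 5; [12,15] uncovered → point at 15; [16,20] uncovered → point at 20; [21,22] uncovered → point at 22; [23,26] uncovered → point at 26.
Points: 2, 5, 15, 20, 22, 26 (6 total).

6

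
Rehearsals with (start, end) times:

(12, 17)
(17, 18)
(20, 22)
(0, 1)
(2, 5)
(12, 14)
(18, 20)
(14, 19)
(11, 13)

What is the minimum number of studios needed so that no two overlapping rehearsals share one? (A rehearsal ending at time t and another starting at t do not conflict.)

3

starts: [0, 2, 11, 12, 12, 14, 17, 18, 20]
ends:   [1, 5, 13, 14, 17, 18, 19, 20, 22]
s0→1 e1→0 s2→1 e5→0 s11→1 s12→2 s12→3  — peak 3.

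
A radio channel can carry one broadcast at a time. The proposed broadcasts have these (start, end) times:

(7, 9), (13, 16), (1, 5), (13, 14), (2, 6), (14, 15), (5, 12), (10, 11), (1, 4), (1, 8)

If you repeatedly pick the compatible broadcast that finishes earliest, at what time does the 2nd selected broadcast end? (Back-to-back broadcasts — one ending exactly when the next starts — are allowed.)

Sorted by end: (1,4)  (1,5)  (2,6)  (1,8)  (7,9)  (10,11)  (5,12)  (13,14)  (14,15)  (13,16)
take (1,4); skip (2,6); skip (1,8); take (7,9); take (10,11); take (13,14); take (14,15); skip (13,16).
Selected: (1,4) (7,9) (10,11) (13,14) (14,15)

9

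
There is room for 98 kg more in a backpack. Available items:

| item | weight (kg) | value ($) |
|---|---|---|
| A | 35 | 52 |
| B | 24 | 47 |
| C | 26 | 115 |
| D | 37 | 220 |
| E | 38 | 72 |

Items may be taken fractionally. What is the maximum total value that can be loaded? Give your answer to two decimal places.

402.84

Greedy by value/weight ratio, highest first.
Ratios (sorted): D 5.95, C 4.42, B 1.96, E 1.89, A 1.49
take D (37 @ 220); take C (26 @ 115); take B (24 @ 47); take 11/38 of E → 20.84. Capacity used 98/98.
Total value = 402.84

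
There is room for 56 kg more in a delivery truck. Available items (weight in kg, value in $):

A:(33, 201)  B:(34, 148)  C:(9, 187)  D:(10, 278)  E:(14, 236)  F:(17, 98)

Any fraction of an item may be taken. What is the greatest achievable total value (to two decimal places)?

841.09

Ratios (sorted): D 27.80, C 20.78, E 16.86, A 6.09, F 5.76, B 4.35
take D (10 @ 278); take C (9 @ 187); take E (14 @ 236); take 23/33 of A → 140.09. Capacity used 56/56.
Total value = 841.09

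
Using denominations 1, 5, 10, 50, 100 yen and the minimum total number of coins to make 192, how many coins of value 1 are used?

2

Use the largest denomination that fits, subtract, and repeat.
192 = 1×100 + 1×50 + 4×10 + 2×1
Count of 1: 2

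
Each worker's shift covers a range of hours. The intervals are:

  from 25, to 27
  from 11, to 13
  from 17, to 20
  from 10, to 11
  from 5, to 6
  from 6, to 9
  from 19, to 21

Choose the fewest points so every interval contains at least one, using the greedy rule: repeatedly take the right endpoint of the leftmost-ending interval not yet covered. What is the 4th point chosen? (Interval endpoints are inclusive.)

Sort by right endpoint; whenever an interval is uncovered, place a point at its right end.
Sorted: [5,6] [6,9] [10,11] [11,13] [17,20] [19,21] [25,27]
{[5,6],[6,9]} hit by 6; {[10,11],[11,13]} hit by 11; {[17,20],[19,21]} hit by 20; {[25,27]} hit by 27.
Points: 6, 11, 20, 27 (4 total).

27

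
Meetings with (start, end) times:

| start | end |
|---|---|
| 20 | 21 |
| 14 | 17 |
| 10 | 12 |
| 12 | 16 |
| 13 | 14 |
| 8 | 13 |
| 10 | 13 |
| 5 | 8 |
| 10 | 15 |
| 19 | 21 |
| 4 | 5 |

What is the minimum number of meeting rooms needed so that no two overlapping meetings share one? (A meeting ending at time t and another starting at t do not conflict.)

4

The answer is the maximum number of intervals overlapping at any instant.
starts: [4, 5, 8, 10, 10, 10, 12, 13, 14, 19, 20]
ends:   [5, 8, 12, 13, 13, 14, 15, 16, 17, 21, 21]
s4→1 e5→0 s5→1 e8→0 s8→1 s10→2 s10→3 s10→4  — peak 4.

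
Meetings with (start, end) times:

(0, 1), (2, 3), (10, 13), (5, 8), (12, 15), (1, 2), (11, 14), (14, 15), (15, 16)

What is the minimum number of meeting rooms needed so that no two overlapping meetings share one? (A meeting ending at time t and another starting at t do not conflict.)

starts: [0, 1, 2, 5, 10, 11, 12, 14, 15]
ends:   [1, 2, 3, 8, 13, 14, 15, 15, 16]
s0→1 e1→0 s1→1 e2→0 s2→1 e3→0 s5→1 e8→0 s10→1 s11→2 s12→3  — peak 3.

3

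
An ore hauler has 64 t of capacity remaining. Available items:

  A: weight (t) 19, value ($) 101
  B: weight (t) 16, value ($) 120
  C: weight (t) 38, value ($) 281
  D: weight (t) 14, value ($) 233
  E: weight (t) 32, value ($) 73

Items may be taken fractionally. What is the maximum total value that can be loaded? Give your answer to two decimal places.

Order: D (233/14=16.64) > B (120/16=7.50) > C (281/38=7.39) > A (101/19=5.32) > E (73/32=2.28)
Fill: take D (14 @ 233) → take B (16 @ 120) → take 34/38 of C → 251.42; 64/64 used.
Total value = 604.42

604.42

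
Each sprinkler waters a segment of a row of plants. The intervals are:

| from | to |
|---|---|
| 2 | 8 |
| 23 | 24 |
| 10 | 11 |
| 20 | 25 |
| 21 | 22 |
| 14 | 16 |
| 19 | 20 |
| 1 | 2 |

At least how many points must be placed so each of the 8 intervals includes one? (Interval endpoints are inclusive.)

6

Sorted: [1,2] [2,8] [10,11] [14,16] [19,20] [21,22] [23,24] [20,25]
{[1,2],[2,8]} hit by 2; {[10,11]} hit by 11; {[14,16]} hit by 16; {[19,20]} hit by 20; {[21,22]} hit by 22; {[23,24],[20,25]} hit by 24.
Points: 2, 11, 16, 20, 22, 24 (6 total).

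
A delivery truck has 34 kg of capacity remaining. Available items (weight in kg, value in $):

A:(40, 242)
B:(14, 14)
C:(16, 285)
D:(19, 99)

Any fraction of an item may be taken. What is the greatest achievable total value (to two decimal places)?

393.90

Order: C (285/16=17.81) > A (242/40=6.05) > D (99/19=5.21) > B (14/14=1.00)
Fill: take C (16 @ 285) → take 18/40 of A → 108.90; 34/34 used.
Total value = 393.90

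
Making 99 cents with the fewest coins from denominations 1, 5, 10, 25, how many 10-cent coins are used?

Greedy: take as many of the largest coin as possible, then repeat with the remainder.
99 = 3×25 + 2×10 + 4×1
Count of 10: 2

2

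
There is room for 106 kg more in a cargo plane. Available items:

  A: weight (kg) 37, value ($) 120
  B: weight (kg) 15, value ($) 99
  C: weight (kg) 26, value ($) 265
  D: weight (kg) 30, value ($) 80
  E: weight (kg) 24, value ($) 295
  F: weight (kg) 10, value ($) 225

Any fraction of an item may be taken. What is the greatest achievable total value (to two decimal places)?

Order: F (225/10=22.50) > E (295/24=12.29) > C (265/26=10.19) > B (99/15=6.60) > A (120/37=3.24) > D (80/30=2.67)
Fill: take F (10 @ 225) → take E (24 @ 295) → take C (26 @ 265) → take B (15 @ 99) → take 31/37 of A → 100.54; 106/106 used.
Total value = 984.54

984.54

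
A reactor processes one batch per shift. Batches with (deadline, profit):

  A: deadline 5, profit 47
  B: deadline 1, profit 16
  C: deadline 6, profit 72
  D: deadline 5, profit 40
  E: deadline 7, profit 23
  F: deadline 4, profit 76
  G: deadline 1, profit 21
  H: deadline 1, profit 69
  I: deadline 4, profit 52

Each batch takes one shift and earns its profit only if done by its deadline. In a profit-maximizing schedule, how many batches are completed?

Sort by profit descending; place each in the latest free slot ≤ its deadline.
Profit order: F=76 C=72 H=69 I=52 A=47 D=40 E=23 G=21 B=16
Assign: F→slot 4, C→slot 6, H→slot 1, I→slot 3, A→slot 5, D→slot 2, E→slot 7, G skipped, B skipped.
Slots: [1:H] [2:D] [3:I] [4:F] [5:A] [6:C] [7:E]
7 of 9 scheduled.

7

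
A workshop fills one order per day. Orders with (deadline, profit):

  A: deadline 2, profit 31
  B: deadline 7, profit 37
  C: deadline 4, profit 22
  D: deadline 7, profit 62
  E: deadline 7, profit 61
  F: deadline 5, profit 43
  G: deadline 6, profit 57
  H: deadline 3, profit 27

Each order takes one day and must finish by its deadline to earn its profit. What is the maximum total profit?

318

Sort by profit descending; place each in the latest free slot ≤ its deadline.
Profit order: D=62 E=61 G=57 F=43 B=37 A=31 H=27 C=22
Assign: D→slot 7, E→slot 6, G→slot 5, F→slot 4, B→slot 3, A→slot 2, H→slot 1, C skipped.
Slots: [1:H] [2:A] [3:B] [4:F] [5:G] [6:E] [7:D]
Profit = 27 + 31 + 37 + 43 + 57 + 61 + 62 = 318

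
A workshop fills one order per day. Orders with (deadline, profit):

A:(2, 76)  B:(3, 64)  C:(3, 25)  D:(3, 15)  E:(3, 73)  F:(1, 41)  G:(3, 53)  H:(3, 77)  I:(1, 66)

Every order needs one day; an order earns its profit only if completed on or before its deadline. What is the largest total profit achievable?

226

Sort by profit descending; place each in the latest free slot ≤ its deadline.
Profit order: H=77 A=76 E=73 I=66 B=64 G=53 F=41 C=25 D=15
Assign: H→slot 3, A→slot 2, E→slot 1, I skipped, B skipped, G skipped, F skipped, C skipped, D skipped.
Slots: [1:E] [2:A] [3:H]
Profit = 73 + 76 + 77 = 226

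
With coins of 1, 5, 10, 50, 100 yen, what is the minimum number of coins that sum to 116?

4

Use the largest denomination that fits, subtract, and repeat.
116 − 1×100→16 − 1×10→6 − 1×5→1 − 1×1→0
Total coins = 1 + 1 + 1 + 1 = 4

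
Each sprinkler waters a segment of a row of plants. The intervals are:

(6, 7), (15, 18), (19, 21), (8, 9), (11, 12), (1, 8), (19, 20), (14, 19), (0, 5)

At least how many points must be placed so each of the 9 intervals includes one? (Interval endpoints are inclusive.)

6

Process intervals by earliest right end; each time one isn't hit yet, stab at its right endpoint.
Sorted: [0,5] [6,7] [1,8] [8,9] [11,12] [15,18] [14,19] [19,20] [19,21]
{[0,5]} hit by 5; {[6,7],[1,8]} hit by 7; {[8,9]} hit by 9; {[11,12]} hit by 12; {[15,18],[14,19]} hit by 18; {[19,20],[19,21]} hit by 20.
Points: 5, 7, 9, 12, 18, 20 (6 total).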